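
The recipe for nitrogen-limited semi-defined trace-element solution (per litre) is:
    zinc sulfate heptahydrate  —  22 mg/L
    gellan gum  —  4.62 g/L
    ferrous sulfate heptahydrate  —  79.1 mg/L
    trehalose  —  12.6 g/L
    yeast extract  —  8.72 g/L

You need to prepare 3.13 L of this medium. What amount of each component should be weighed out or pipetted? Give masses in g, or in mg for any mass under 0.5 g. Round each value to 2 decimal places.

zinc sulfate heptahydrate 68.86 mg; gellan gum 14.46 g; ferrous sulfate heptahydrate 247.58 mg; trehalose 39.44 g; yeast extract 27.29 g

Scale factor relative to 1 L: 3.13.
zinc sulfate heptahydrate: 22 mg/L × 3.13 L = 68.86 mg
gellan gum: 4.62 g/L × 3.13 L = 14.46 g
ferrous sulfate heptahydrate: 79.1 mg/L × 3.13 L = 247.58 mg
trehalose: 12.6 g/L × 3.13 L = 39.44 g
yeast extract: 8.72 g/L × 3.13 L = 27.29 g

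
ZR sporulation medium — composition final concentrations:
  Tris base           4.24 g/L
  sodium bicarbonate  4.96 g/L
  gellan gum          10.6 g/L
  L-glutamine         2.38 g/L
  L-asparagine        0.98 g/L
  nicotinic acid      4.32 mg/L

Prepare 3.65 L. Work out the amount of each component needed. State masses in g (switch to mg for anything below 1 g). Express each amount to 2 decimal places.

Working volume: 3.65 L.
Tris base: 4.24 g/L × 3.65 L = 15.48 g
sodium bicarbonate: 4.96 g/L × 3.65 L = 18.10 g
gellan gum: 10.6 g/L × 3.65 L = 38.69 g
L-glutamine: 2.38 g/L × 3.65 L = 8.69 g
L-asparagine: 0.98 g/L × 3.65 L = 3.58 g
nicotinic acid: 4.32 mg/L × 3.65 L = 15.77 mg

Tris base 15.48 g; sodium bicarbonate 18.10 g; gellan gum 38.69 g; L-glutamine 8.69 g; L-asparagine 3.58 g; nicotinic acid 15.77 mg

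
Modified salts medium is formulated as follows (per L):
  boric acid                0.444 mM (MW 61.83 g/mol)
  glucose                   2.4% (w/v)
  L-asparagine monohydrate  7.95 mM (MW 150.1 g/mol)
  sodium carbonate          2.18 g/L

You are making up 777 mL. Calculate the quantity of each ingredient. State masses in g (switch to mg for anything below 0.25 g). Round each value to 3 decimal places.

Working volume: 777 mL = 0.777 L.
boric acid: 0.444 mmol/L × 61.83 mg/mmol × 0.777 L = 21.331 mg
glucose: 2.4 g per 100 mL × 777 mL ÷ 100 = 18.648 g
L-asparagine monohydrate: 7.95 mmol/L × 150.1 g/mol × 0.777 L ÷ 1000 = 0.927 g
sodium carbonate: 2.18 g/L × 0.777 L = 1.694 g

boric acid 21.331 mg; glucose 18.648 g; L-asparagine monohydrate 0.927 g; sodium carbonate 1.694 g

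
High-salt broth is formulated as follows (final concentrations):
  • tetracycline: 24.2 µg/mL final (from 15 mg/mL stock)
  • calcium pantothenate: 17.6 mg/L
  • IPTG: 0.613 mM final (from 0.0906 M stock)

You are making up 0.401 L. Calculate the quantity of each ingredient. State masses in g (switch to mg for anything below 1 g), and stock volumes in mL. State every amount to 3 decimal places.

Scale factor relative to 1 L: 0.401.
tetracycline: dilute stock: 24.2 µg/mL × 401 mL ÷ 15000 µg/mL = 0.647 mL
calcium pantothenate: 17.6 mg/L × 0.401 L = 7.058 mg
IPTG: V = C2·V2/C1 = 0.613 mM × 401 mL ÷ 90.6 mM = 2.713 mL

tetracycline 0.647 mL; calcium pantothenate 7.058 mg; IPTG 2.713 mL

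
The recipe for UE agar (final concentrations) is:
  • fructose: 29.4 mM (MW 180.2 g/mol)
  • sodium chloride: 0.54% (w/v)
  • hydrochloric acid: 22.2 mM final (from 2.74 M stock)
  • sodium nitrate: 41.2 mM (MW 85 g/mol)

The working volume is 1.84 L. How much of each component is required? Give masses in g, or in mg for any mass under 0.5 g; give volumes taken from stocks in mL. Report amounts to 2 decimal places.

Scale factor relative to 1 L: 1.84.
fructose: 29.4 mmol/L × 180.2 g/mol × 1.84 L ÷ 1000 = 9.75 g
sodium chloride: 0.54% w/v = 5.4 g/L → 5.4 × 1.84 L = 9.94 g
hydrochloric acid: V = C2·V2/C1 = 22.2 mM × 1840 mL ÷ 2740 mM = 14.91 mL
sodium nitrate: 41.2 mmol/L × 85 g/mol × 1.84 L ÷ 1000 = 6.44 g

fructose 9.75 g; sodium chloride 9.94 g; hydrochloric acid 14.91 mL; sodium nitrate 6.44 g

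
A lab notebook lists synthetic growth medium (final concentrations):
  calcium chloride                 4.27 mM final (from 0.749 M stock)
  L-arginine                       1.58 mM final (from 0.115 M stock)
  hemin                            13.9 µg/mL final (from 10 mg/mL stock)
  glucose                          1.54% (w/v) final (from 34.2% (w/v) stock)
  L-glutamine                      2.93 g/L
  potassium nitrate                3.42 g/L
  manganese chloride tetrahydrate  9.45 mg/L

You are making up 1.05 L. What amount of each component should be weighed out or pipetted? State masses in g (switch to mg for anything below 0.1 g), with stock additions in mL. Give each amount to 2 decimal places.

calcium chloride 5.99 mL; L-arginine 14.43 mL; hemin 1.46 mL; glucose 47.28 mL; L-glutamine 3.08 g; potassium nitrate 3.59 g; manganese chloride tetrahydrate 9.92 mg

Scale factor relative to 1 L: 1.05.
calcium chloride: C1V1 = C2V2 → 4.27 mM × 1050 mL ÷ 749 mM = 5.99 mL
L-arginine: V = C2·V2/C1 = 1.58 mM × 1050 mL ÷ 115 mM = 14.43 mL
hemin: dilute stock: 13.9 µg/mL × 1050 mL ÷ 10000 µg/mL = 1.46 mL
glucose: V = C2·V2/C1 = 1.54% ÷ 34.2% × 1050 mL = 47.28 mL
L-glutamine: 2.93 g/L × 1.05 L = 3.08 g
potassium nitrate: 3.42 g/L × 1.05 L = 3.59 g
manganese chloride tetrahydrate: 9.45 mg/L × 1.05 L = 9.92 mg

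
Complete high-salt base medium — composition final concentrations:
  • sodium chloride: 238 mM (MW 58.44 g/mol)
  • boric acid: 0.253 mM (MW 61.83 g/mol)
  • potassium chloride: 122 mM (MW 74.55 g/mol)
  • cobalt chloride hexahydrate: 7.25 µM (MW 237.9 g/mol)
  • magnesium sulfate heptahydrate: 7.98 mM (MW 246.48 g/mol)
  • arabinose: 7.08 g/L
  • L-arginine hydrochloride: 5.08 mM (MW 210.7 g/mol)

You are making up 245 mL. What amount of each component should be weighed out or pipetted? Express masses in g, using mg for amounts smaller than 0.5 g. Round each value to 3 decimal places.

sodium chloride 3.408 g; boric acid 3.833 mg; potassium chloride 2.228 g; cobalt chloride hexahydrate 0.423 mg; magnesium sulfate heptahydrate 481.893 mg; arabinose 1.735 g; L-arginine hydrochloride 262.237 mg

Target volume = 245 mL = 0.245 L.
sodium chloride: 238 mmol/L × 58.44 g/mol × 0.245 L ÷ 1000 = 3.408 g
boric acid: 0.253 mmol/L × 61.83 mg/mmol × 0.245 L = 3.833 mg
potassium chloride: 122 mmol/L × 74.55 g/mol × 0.245 L ÷ 1000 = 2.228 g
cobalt chloride hexahydrate: 7.25 µmol/L × 237.9 g/mol × 0.245 L ÷ 1000 = 0.423 mg
magnesium sulfate heptahydrate: 7.98 mmol/L × 246.48 mg/mmol × 0.245 L = 481.893 mg
arabinose: 7.08 g/L × 0.245 L = 1.735 g
L-arginine hydrochloride: 5.08 mmol/L × 210.7 mg/mmol × 0.245 L = 262.237 mg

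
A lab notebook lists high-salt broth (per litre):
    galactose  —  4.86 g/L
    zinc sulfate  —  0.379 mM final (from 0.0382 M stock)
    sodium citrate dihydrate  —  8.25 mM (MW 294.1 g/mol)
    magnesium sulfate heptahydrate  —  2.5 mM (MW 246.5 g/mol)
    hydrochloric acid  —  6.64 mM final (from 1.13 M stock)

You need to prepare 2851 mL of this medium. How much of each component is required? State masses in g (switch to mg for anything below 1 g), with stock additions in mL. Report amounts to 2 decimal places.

Scale factor relative to 1 L: 2.851.
galactose: 4.86 g/L × 2.851 L = 13.86 g
zinc sulfate: V = C2·V2/C1 = 0.379 mM × 2851 mL ÷ 38.2 mM = 28.29 mL
sodium citrate dihydrate: 8.25 mmol/L × 294.1 g/mol × 2.851 L ÷ 1000 = 6.92 g
magnesium sulfate heptahydrate: 2.5 mmol/L × 246.5 g/mol × 2.851 L ÷ 1000 = 1.76 g
hydrochloric acid: dilute stock: 6.64 mM × 2851 mL ÷ 1130 mM = 16.75 mL

galactose 13.86 g; zinc sulfate 28.29 mL; sodium citrate dihydrate 6.92 g; magnesium sulfate heptahydrate 1.76 g; hydrochloric acid 16.75 mL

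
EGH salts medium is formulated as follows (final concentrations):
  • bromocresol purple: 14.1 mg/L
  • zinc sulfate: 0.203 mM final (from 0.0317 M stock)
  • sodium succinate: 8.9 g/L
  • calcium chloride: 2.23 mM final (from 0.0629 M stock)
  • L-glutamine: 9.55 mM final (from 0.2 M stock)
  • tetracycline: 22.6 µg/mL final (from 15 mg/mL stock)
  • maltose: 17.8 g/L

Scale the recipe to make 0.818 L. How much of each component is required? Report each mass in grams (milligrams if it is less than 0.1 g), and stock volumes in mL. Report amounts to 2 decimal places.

Scale factor relative to 1 L: 0.818.
bromocresol purple: 14.1 mg/L × 0.818 L = 11.53 mg
zinc sulfate: V = C2·V2/C1 = 0.203 mM × 818 mL ÷ 31.7 mM = 5.24 mL
sodium succinate: 8.9 g/L × 0.818 L = 7.28 g
calcium chloride: C1V1 = C2V2 → 2.23 mM × 818 mL ÷ 62.9 mM = 29.00 mL
L-glutamine: dilute stock: 9.55 mM × 818 mL ÷ 200 mM = 39.06 mL
tetracycline: C1V1 = C2V2 → 22.6 µg/mL × 818 mL ÷ 15000 µg/mL = 1.23 mL
maltose: 17.8 g/L × 0.818 L = 14.56 g

bromocresol purple 11.53 mg; zinc sulfate 5.24 mL; sodium succinate 7.28 g; calcium chloride 29.00 mL; L-glutamine 39.06 mL; tetracycline 1.23 mL; maltose 14.56 g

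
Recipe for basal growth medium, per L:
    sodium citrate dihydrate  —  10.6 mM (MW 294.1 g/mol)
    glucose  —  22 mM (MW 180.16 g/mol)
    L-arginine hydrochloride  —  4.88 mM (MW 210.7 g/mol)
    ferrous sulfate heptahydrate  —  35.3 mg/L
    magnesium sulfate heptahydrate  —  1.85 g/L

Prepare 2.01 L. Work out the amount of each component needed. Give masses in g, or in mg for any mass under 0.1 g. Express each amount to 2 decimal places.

sodium citrate dihydrate 6.27 g; glucose 7.97 g; L-arginine hydrochloride 2.07 g; ferrous sulfate heptahydrate 70.95 mg; magnesium sulfate heptahydrate 3.72 g

Scale factor relative to 1 L: 2.01.
sodium citrate dihydrate: 10.6 mmol/L × 294.1 g/mol × 2.01 L ÷ 1000 = 6.27 g
glucose: 22 mmol/L × 180.16 g/mol × 2.01 L ÷ 1000 = 7.97 g
L-arginine hydrochloride: 4.88 mmol/L × 210.7 g/mol × 2.01 L ÷ 1000 = 2.07 g
ferrous sulfate heptahydrate: 35.3 mg/L × 2.01 L = 70.95 mg
magnesium sulfate heptahydrate: 1.85 g/L × 2.01 L = 3.72 g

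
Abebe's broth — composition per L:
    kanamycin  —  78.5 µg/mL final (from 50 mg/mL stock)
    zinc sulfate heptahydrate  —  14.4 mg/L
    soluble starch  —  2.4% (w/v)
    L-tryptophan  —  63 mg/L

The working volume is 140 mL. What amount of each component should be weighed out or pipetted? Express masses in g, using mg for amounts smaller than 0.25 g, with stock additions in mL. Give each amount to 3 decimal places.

Scale factor relative to 1 L: 0.14.
kanamycin: V = C2·V2/C1 = 78.5 µg/mL × 140 mL ÷ 50000 µg/mL = 0.220 mL
zinc sulfate heptahydrate: 14.4 mg/L × 0.14 L = 2.016 mg
soluble starch: 2.4 g per 100 mL × 140 mL ÷ 100 = 3.360 g
L-tryptophan: 63 mg/L × 0.14 L = 8.820 mg

kanamycin 0.220 mL; zinc sulfate heptahydrate 2.016 mg; soluble starch 3.360 g; L-tryptophan 8.820 mg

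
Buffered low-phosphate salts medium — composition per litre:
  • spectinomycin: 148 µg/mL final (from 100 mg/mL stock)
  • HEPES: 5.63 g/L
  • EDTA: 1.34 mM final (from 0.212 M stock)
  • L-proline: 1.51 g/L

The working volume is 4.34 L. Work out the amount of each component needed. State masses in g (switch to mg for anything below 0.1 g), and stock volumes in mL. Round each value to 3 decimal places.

spectinomycin 6.423 mL; HEPES 24.434 g; EDTA 27.432 mL; L-proline 6.553 g

Scale factor relative to 1 L: 4.34.
spectinomycin: V = C2·V2/C1 = 148 µg/mL × 4340 mL ÷ 100000 µg/mL = 6.423 mL
HEPES: 5.63 g/L × 4.34 L = 24.434 g
EDTA: dilute stock: 1.34 mM × 4340 mL ÷ 212 mM = 27.432 mL
L-proline: 1.51 g/L × 4.34 L = 6.553 g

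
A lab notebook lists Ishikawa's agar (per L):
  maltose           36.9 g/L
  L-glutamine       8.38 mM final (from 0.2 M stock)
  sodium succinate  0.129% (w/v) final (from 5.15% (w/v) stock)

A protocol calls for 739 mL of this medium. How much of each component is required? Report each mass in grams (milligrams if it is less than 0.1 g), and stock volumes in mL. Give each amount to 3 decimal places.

maltose 27.269 g; L-glutamine 30.964 mL; sodium succinate 18.511 mL

Scale factor relative to 1 L: 0.739.
maltose: 36.9 g/L × 0.739 L = 27.269 g
L-glutamine: V = C2·V2/C1 = 8.38 mM × 739 mL ÷ 200 mM = 30.964 mL
sodium succinate: C1V1 = C2V2 → 0.129% ÷ 5.15% × 739 mL = 18.511 mL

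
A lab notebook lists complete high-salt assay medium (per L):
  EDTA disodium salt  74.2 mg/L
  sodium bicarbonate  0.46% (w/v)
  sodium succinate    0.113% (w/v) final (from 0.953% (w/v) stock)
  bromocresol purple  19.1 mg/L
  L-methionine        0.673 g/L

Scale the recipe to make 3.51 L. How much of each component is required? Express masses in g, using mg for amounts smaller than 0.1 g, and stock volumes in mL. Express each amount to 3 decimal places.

Working volume: 3.51 L.
EDTA disodium salt: 74.2 mg/L × 3.51 L = 260.442 mg = 0.260 g
sodium bicarbonate: 0.46% w/v = 4.6 g/L → 4.6 × 3.51 L = 16.146 g
sodium succinate: V = C2·V2/C1 = 0.113% ÷ 0.953% × 3510 mL = 416.191 mL
bromocresol purple: 19.1 mg/L × 3.51 L = 67.041 mg
L-methionine: 0.673 g/L × 3.51 L = 2.362 g

EDTA disodium salt 0.260 g; sodium bicarbonate 16.146 g; sodium succinate 416.191 mL; bromocresol purple 67.041 mg; L-methionine 2.362 g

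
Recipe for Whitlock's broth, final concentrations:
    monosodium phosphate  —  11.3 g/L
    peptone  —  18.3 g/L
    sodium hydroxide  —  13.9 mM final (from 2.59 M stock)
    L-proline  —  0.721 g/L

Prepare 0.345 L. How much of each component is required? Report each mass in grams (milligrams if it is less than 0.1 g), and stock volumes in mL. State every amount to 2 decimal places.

monosodium phosphate 3.90 g; peptone 6.31 g; sodium hydroxide 1.85 mL; L-proline 0.25 g

Working volume: 0.345 L.
monosodium phosphate: 11.3 g/L × 0.345 L = 3.90 g
peptone: 18.3 g/L × 0.345 L = 6.31 g
sodium hydroxide: V = C2·V2/C1 = 13.9 mM × 345 mL ÷ 2590 mM = 1.85 mL
L-proline: 0.721 g/L × 0.345 L = 0.25 g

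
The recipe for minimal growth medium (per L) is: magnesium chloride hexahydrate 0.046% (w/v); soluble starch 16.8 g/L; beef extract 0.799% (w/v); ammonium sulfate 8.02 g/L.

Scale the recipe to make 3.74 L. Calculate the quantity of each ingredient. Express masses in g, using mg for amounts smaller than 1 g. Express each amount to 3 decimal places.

magnesium chloride hexahydrate 1.720 g; soluble starch 62.832 g; beef extract 29.883 g; ammonium sulfate 29.995 g

Working volume: 3.74 L.
magnesium chloride hexahydrate: 0.046% w/v = 0.46 g/L → 0.46 × 3.74 L = 1.720 g
soluble starch: 16.8 g/L × 3.74 L = 62.832 g
beef extract: 0.799% w/v = 7.99 g/L → 7.99 × 3.74 L = 29.883 g
ammonium sulfate: 8.02 g/L × 3.74 L = 29.995 g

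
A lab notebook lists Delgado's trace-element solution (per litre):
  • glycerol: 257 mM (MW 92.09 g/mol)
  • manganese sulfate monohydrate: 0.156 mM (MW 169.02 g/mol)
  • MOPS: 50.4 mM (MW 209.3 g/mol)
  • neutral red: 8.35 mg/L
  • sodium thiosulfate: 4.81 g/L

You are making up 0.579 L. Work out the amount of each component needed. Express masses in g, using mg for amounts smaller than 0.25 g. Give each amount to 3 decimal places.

Scale factor relative to 1 L: 0.579.
glycerol: 257 mmol/L × 92.09 g/mol × 0.579 L ÷ 1000 = 13.703 g
manganese sulfate monohydrate: 0.156 mmol/L × 169.02 mg/mmol × 0.579 L = 15.267 mg
MOPS: 50.4 mmol/L × 209.3 g/mol × 0.579 L ÷ 1000 = 6.108 g
neutral red: 8.35 mg/L × 0.579 L = 4.835 mg
sodium thiosulfate: 4.81 g/L × 0.579 L = 2.785 g

glycerol 13.703 g; manganese sulfate monohydrate 15.267 mg; MOPS 6.108 g; neutral red 4.835 mg; sodium thiosulfate 2.785 g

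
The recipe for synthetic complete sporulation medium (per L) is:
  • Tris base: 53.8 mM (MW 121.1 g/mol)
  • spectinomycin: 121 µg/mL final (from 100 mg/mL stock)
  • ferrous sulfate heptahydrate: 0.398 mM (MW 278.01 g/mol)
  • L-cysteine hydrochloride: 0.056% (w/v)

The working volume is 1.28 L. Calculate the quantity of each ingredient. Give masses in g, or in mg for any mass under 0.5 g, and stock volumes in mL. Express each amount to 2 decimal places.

Scale factor relative to 1 L: 1.28.
Tris base: 53.8 mmol/L × 121.1 g/mol × 1.28 L ÷ 1000 = 8.34 g
spectinomycin: dilute stock: 121 µg/mL × 1280 mL ÷ 100000 µg/mL = 1.55 mL
ferrous sulfate heptahydrate: 0.398 mmol/L × 278.01 mg/mmol × 1.28 L = 141.63 mg
L-cysteine hydrochloride: 0.056 g per 100 mL × 1280 mL ÷ 100 = 0.72 g

Tris base 8.34 g; spectinomycin 1.55 mL; ferrous sulfate heptahydrate 141.63 mg; L-cysteine hydrochloride 0.72 g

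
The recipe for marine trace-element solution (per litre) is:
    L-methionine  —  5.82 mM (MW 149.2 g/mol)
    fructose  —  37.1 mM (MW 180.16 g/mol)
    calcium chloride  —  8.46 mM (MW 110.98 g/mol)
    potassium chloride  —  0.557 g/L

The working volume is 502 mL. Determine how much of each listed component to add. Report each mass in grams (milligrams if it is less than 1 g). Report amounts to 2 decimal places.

L-methionine 435.91 mg; fructose 3.36 g; calcium chloride 471.32 mg; potassium chloride 279.61 mg

Target volume = 502 mL = 0.502 L.
L-methionine: 5.82 mmol/L × 149.2 mg/mmol × 0.502 L = 435.91 mg
fructose: 37.1 mmol/L × 180.16 g/mol × 0.502 L ÷ 1000 = 3.36 g
calcium chloride: 8.46 mmol/L × 110.98 mg/mmol × 0.502 L = 471.32 mg
potassium chloride: 0.557 g/L × 0.502 L = 0.279614 g = 279.61 mg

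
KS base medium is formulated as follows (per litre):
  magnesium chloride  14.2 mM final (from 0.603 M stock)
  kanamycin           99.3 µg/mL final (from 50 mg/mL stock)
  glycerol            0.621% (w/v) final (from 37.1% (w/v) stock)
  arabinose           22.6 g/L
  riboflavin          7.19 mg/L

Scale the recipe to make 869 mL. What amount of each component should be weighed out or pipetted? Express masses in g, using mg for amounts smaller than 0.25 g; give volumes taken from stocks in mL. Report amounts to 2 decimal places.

magnesium chloride 20.46 mL; kanamycin 1.73 mL; glycerol 14.55 mL; arabinose 19.64 g; riboflavin 6.25 mg

Scale factor relative to 1 L: 0.869.
magnesium chloride: C1V1 = C2V2 → 14.2 mM × 869 mL ÷ 603 mM = 20.46 mL
kanamycin: C1V1 = C2V2 → 99.3 µg/mL × 869 mL ÷ 50000 µg/mL = 1.73 mL
glycerol: C1V1 = C2V2 → 0.621% ÷ 37.1% × 869 mL = 14.55 mL
arabinose: 22.6 g/L × 0.869 L = 19.64 g
riboflavin: 7.19 mg/L × 0.869 L = 6.25 mg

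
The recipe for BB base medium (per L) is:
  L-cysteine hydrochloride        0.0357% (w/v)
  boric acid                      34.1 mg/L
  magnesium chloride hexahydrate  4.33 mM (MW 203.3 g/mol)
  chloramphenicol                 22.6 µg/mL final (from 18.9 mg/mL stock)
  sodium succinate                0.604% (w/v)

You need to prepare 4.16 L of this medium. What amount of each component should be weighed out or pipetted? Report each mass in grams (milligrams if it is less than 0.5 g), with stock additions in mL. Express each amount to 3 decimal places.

Scale factor relative to 1 L: 4.16.
L-cysteine hydrochloride: 0.0357 g per 100 mL × 4160 mL ÷ 100 = 1.485 g
boric acid: 34.1 mg/L × 4.16 L = 141.856 mg
magnesium chloride hexahydrate: 4.33 mmol/L × 203.3 g/mol × 4.16 L ÷ 1000 = 3.662 g
chloramphenicol: dilute stock: 22.6 µg/mL × 4160 mL ÷ 18900 µg/mL = 4.974 mL
sodium succinate: 0.604 g per 100 mL × 4160 mL ÷ 100 = 25.126 g

L-cysteine hydrochloride 1.485 g; boric acid 141.856 mg; magnesium chloride hexahydrate 3.662 g; chloramphenicol 4.974 mL; sodium succinate 25.126 g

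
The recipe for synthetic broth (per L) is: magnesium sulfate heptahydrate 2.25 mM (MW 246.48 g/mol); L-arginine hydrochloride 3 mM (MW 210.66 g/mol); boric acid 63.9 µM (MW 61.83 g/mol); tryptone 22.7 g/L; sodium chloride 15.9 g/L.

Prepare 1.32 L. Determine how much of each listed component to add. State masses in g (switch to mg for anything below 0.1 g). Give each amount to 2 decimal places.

magnesium sulfate heptahydrate 0.73 g; L-arginine hydrochloride 0.83 g; boric acid 5.22 mg; tryptone 29.96 g; sodium chloride 20.99 g

Working volume: 1.32 L.
magnesium sulfate heptahydrate: 2.25 mmol/L × 246.48 g/mol × 1.32 L ÷ 1000 = 0.73 g
L-arginine hydrochloride: 3 mmol/L × 210.66 g/mol × 1.32 L ÷ 1000 = 0.83 g
boric acid: 63.9 µmol/L × 61.83 g/mol × 1.32 L ÷ 1000 = 5.22 mg
tryptone: 22.7 g/L × 1.32 L = 29.96 g
sodium chloride: 15.9 g/L × 1.32 L = 20.99 g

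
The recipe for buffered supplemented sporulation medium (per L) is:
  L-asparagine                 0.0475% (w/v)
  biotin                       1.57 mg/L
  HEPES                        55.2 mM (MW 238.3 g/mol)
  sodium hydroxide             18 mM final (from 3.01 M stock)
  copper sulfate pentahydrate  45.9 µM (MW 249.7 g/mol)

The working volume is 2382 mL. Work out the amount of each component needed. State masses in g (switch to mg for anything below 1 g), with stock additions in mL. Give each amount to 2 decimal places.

Scale factor relative to 1 L: 2.382.
L-asparagine: 0.0475 g per 100 mL × 2382 mL ÷ 100 = 1.13 g
biotin: 1.57 mg/L × 2.382 L = 3.74 mg
HEPES: 55.2 mmol/L × 238.3 g/mol × 2.382 L ÷ 1000 = 31.33 g
sodium hydroxide: C1V1 = C2V2 → 18 mM × 2382 mL ÷ 3010 mM = 14.24 mL
copper sulfate pentahydrate: 45.9 µmol/L × 249.7 g/mol × 2.382 L ÷ 1000 = 27.30 mg

L-asparagine 1.13 g; biotin 3.74 mg; HEPES 31.33 g; sodium hydroxide 14.24 mL; copper sulfate pentahydrate 27.30 mg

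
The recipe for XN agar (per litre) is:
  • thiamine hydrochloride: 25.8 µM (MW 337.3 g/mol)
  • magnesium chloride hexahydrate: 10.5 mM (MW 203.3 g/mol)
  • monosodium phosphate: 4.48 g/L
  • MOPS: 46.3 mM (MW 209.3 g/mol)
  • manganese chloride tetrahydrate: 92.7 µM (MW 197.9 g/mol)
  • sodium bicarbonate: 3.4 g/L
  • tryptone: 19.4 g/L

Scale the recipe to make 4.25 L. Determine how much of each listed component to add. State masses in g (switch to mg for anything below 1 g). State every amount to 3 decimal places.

Scale factor relative to 1 L: 4.25.
thiamine hydrochloride: 25.8 µmol/L × 337.3 g/mol × 4.25 L ÷ 1000 = 36.985 mg
magnesium chloride hexahydrate: 10.5 mmol/L × 203.3 g/mol × 4.25 L ÷ 1000 = 9.072 g
monosodium phosphate: 4.48 g/L × 4.25 L = 19.040 g
MOPS: 46.3 mmol/L × 209.3 g/mol × 4.25 L ÷ 1000 = 41.185 g
manganese chloride tetrahydrate: 92.7 µmol/L × 197.9 g/mol × 4.25 L ÷ 1000 = 77.968 mg
sodium bicarbonate: 3.4 g/L × 4.25 L = 14.450 g
tryptone: 19.4 g/L × 4.25 L = 82.450 g

thiamine hydrochloride 36.985 mg; magnesium chloride hexahydrate 9.072 g; monosodium phosphate 19.040 g; MOPS 41.185 g; manganese chloride tetrahydrate 77.968 mg; sodium bicarbonate 14.450 g; tryptone 82.450 g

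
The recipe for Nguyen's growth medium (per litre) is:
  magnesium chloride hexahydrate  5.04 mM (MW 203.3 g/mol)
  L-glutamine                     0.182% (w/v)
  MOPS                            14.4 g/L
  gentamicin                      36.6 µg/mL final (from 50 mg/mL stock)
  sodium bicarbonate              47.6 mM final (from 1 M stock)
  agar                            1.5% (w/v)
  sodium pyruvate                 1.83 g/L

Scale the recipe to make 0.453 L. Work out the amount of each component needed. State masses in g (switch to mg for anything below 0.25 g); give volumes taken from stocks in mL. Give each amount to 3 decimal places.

Working volume: 0.453 L.
magnesium chloride hexahydrate: 5.04 mmol/L × 203.3 g/mol × 0.453 L ÷ 1000 = 0.464 g
L-glutamine: 0.182% w/v = 1.82 g/L → 1.82 × 0.453 L = 0.824 g
MOPS: 14.4 g/L × 0.453 L = 6.523 g
gentamicin: C1V1 = C2V2 → 36.6 µg/mL × 453 mL ÷ 50000 µg/mL = 0.332 mL
sodium bicarbonate: C1V1 = C2V2 → 47.6 mM × 453 mL ÷ 1000 mM = 21.563 mL
agar: 1.5% w/v = 15 g/L → 15 × 0.453 L = 6.795 g
sodium pyruvate: 1.83 g/L × 0.453 L = 0.829 g

magnesium chloride hexahydrate 0.464 g; L-glutamine 0.824 g; MOPS 6.523 g; gentamicin 0.332 mL; sodium bicarbonate 21.563 mL; agar 6.795 g; sodium pyruvate 0.829 g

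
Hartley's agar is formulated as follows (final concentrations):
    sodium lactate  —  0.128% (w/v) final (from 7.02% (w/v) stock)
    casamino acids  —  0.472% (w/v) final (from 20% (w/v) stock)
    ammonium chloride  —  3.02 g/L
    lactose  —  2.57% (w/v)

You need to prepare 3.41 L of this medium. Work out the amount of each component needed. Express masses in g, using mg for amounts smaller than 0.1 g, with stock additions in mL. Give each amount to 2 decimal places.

Working volume: 3.41 L.
sodium lactate: C1V1 = C2V2 → 0.128% ÷ 7.02% × 3410 mL = 62.18 mL
casamino acids: C1V1 = C2V2 → 0.472% ÷ 20% × 3410 mL = 80.48 mL
ammonium chloride: 3.02 g/L × 3.41 L = 10.30 g
lactose: 2.57 g per 100 mL × 3410 mL ÷ 100 = 87.64 g

sodium lactate 62.18 mL; casamino acids 80.48 mL; ammonium chloride 10.30 g; lactose 87.64 g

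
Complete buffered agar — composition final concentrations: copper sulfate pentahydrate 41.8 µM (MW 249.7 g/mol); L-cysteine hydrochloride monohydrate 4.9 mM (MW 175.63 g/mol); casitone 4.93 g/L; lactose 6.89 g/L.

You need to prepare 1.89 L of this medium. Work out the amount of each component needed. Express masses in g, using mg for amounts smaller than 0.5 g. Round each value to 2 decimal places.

copper sulfate pentahydrate 19.73 mg; L-cysteine hydrochloride monohydrate 1.63 g; casitone 9.32 g; lactose 13.02 g

Working volume: 1.89 L.
copper sulfate pentahydrate: 41.8 µmol/L × 249.7 g/mol × 1.89 L ÷ 1000 = 19.73 mg
L-cysteine hydrochloride monohydrate: 4.9 mmol/L × 175.63 g/mol × 1.89 L ÷ 1000 = 1.63 g
casitone: 4.93 g/L × 1.89 L = 9.32 g
lactose: 6.89 g/L × 1.89 L = 13.02 g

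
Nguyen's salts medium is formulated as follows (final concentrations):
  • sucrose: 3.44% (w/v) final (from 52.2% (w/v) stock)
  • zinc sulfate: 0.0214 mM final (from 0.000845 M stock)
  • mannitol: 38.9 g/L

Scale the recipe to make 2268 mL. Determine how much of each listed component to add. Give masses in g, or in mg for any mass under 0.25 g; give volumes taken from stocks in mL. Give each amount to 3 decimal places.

Target volume = 2268 mL = 2.268 L.
sucrose: dilute stock: 3.44% ÷ 52.2% × 2268 mL = 149.462 mL
zinc sulfate: C1V1 = C2V2 → 0.0214 mM × 2268 mL ÷ 0.845 mM = 57.438 mL
mannitol: 38.9 g/L × 2.268 L = 88.225 g

sucrose 149.462 mL; zinc sulfate 57.438 mL; mannitol 88.225 g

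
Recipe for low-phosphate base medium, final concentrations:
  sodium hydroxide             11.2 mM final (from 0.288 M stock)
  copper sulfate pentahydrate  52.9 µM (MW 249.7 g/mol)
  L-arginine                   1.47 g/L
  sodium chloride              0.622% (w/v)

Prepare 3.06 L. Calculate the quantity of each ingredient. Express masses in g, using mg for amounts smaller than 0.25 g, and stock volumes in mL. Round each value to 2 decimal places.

sodium hydroxide 119.00 mL; copper sulfate pentahydrate 40.42 mg; L-arginine 4.50 g; sodium chloride 19.03 g

Scale factor relative to 1 L: 3.06.
sodium hydroxide: V = C2·V2/C1 = 11.2 mM × 3060 mL ÷ 288 mM = 119.00 mL
copper sulfate pentahydrate: 52.9 µmol/L × 249.7 g/mol × 3.06 L ÷ 1000 = 40.42 mg
L-arginine: 1.47 g/L × 3.06 L = 4.50 g
sodium chloride: 0.622% w/v = 6.22 g/L → 6.22 × 3.06 L = 19.03 g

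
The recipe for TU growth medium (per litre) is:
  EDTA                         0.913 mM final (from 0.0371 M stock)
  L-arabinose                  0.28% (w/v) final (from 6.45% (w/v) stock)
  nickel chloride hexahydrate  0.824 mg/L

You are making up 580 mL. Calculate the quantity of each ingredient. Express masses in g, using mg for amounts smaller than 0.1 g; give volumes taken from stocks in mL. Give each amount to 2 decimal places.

Working volume: 580 mL = 0.58 L.
EDTA: V = C2·V2/C1 = 0.913 mM × 580 mL ÷ 37.1 mM = 14.27 mL
L-arabinose: dilute stock: 0.28% ÷ 6.45% × 580 mL = 25.18 mL
nickel chloride hexahydrate: 0.824 mg/L × 0.58 L = 0.48 mg

EDTA 14.27 mL; L-arabinose 25.18 mL; nickel chloride hexahydrate 0.48 mg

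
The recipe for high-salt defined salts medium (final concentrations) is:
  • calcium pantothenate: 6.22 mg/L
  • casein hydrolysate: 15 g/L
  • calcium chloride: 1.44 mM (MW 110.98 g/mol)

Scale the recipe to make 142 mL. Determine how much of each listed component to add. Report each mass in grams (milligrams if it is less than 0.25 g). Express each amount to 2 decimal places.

calcium pantothenate 0.88 mg; casein hydrolysate 2.13 g; calcium chloride 22.69 mg

Working volume: 142 mL = 0.142 L.
calcium pantothenate: 6.22 mg/L × 0.142 L = 0.88 mg
casein hydrolysate: 15 g/L × 0.142 L = 2.13 g
calcium chloride: 1.44 mmol/L × 110.98 mg/mmol × 0.142 L = 22.69 mg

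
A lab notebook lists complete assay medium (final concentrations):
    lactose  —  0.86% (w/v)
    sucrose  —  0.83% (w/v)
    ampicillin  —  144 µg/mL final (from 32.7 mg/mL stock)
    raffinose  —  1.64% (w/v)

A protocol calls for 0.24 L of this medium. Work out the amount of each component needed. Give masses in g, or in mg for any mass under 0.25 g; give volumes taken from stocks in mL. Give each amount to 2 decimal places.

lactose 2.06 g; sucrose 1.99 g; ampicillin 1.06 mL; raffinose 3.94 g

Scale factor relative to 1 L: 0.24.
lactose: 0.86 g per 100 mL × 240 mL ÷ 100 = 2.06 g
sucrose: 0.83% w/v = 8.3 g/L → 8.3 × 0.24 L = 1.99 g
ampicillin: V = C2·V2/C1 = 144 µg/mL × 240 mL ÷ 32700 µg/mL = 1.06 mL
raffinose: 1.64% w/v = 16.4 g/L → 16.4 × 0.24 L = 3.94 g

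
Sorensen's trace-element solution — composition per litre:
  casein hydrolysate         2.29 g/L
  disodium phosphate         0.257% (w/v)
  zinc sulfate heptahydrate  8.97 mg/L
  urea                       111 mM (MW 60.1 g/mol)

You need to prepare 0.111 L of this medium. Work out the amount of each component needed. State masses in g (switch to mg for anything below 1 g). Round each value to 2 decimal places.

casein hydrolysate 254.19 mg; disodium phosphate 285.27 mg; zinc sulfate heptahydrate 1.00 mg; urea 740.49 mg

Working volume: 0.111 L.
casein hydrolysate: 2.29 g/L × 0.111 L = 0.25419 g = 254.19 mg
disodium phosphate: 0.257% w/v = 2.57 g/L → 2.57 × 0.111 L = 0.28527 g = 285.27 mg
zinc sulfate heptahydrate: 8.97 mg/L × 0.111 L = 1.00 mg
urea: 111 mmol/L × 60.1 mg/mmol × 0.111 L = 740.49 mg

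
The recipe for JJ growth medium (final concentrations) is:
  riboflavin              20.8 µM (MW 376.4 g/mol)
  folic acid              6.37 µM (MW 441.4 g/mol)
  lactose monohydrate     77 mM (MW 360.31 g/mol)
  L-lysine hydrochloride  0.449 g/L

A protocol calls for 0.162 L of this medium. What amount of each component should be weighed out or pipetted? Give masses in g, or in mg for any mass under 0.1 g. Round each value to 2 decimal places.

riboflavin 1.27 mg; folic acid 0.46 mg; lactose monohydrate 4.49 g; L-lysine hydrochloride 72.74 mg

Scale factor relative to 1 L: 0.162.
riboflavin: 20.8 µmol/L × 376.4 g/mol × 0.162 L ÷ 1000 = 1.27 mg
folic acid: 6.37 µmol/L × 441.4 g/mol × 0.162 L ÷ 1000 = 0.46 mg
lactose monohydrate: 77 mmol/L × 360.31 g/mol × 0.162 L ÷ 1000 = 4.49 g
L-lysine hydrochloride: 0.449 g/L × 0.162 L = 0.072738 g = 72.74 mg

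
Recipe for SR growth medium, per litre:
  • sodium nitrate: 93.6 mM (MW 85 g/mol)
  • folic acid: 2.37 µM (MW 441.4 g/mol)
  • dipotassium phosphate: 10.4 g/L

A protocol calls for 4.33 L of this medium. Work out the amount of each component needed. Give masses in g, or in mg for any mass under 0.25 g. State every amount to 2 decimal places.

sodium nitrate 34.45 g; folic acid 4.53 mg; dipotassium phosphate 45.03 g

Scale factor relative to 1 L: 4.33.
sodium nitrate: 93.6 mmol/L × 85 g/mol × 4.33 L ÷ 1000 = 34.45 g
folic acid: 2.37 µmol/L × 441.4 g/mol × 4.33 L ÷ 1000 = 4.53 mg
dipotassium phosphate: 10.4 g/L × 4.33 L = 45.03 g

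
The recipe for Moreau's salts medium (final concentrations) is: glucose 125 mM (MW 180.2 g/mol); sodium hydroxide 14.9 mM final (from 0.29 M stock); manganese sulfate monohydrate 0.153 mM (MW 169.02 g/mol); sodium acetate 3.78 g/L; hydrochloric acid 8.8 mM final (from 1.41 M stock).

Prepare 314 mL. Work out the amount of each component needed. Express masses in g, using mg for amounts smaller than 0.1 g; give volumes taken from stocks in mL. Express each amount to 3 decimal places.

Scale factor relative to 1 L: 0.314.
glucose: 125 mmol/L × 180.2 g/mol × 0.314 L ÷ 1000 = 7.073 g
sodium hydroxide: dilute stock: 14.9 mM × 314 mL ÷ 290 mM = 16.133 mL
manganese sulfate monohydrate: 0.153 mmol/L × 169.02 mg/mmol × 0.314 L = 8.120 mg
sodium acetate: 3.78 g/L × 0.314 L = 1.187 g
hydrochloric acid: dilute stock: 8.8 mM × 314 mL ÷ 1410 mM = 1.960 mL

glucose 7.073 g; sodium hydroxide 16.133 mL; manganese sulfate monohydrate 8.120 mg; sodium acetate 1.187 g; hydrochloric acid 1.960 mL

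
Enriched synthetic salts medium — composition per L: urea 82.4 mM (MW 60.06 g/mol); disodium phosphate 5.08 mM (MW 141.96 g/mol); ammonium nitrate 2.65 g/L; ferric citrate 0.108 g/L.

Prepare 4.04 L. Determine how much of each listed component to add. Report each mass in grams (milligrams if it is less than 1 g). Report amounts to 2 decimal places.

Scale factor relative to 1 L: 4.04.
urea: 82.4 mmol/L × 60.06 g/mol × 4.04 L ÷ 1000 = 19.99 g
disodium phosphate: 5.08 mmol/L × 141.96 g/mol × 4.04 L ÷ 1000 = 2.91 g
ammonium nitrate: 2.65 g/L × 4.04 L = 10.71 g
ferric citrate: 0.108 g/L × 4.04 L = 0.43632 g = 436.32 mg

urea 19.99 g; disodium phosphate 2.91 g; ammonium nitrate 10.71 g; ferric citrate 436.32 mg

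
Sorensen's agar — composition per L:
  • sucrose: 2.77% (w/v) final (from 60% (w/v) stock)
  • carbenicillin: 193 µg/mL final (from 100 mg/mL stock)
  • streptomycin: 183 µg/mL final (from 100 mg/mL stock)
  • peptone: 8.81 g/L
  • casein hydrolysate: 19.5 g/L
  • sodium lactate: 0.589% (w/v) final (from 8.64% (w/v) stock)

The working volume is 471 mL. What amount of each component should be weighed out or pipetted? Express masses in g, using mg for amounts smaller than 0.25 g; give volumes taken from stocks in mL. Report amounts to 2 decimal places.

sucrose 21.74 mL; carbenicillin 0.91 mL; streptomycin 0.86 mL; peptone 4.15 g; casein hydrolysate 9.18 g; sodium lactate 32.11 mL

Target volume = 471 mL = 0.471 L.
sucrose: dilute stock: 2.77% ÷ 60% × 471 mL = 21.74 mL
carbenicillin: C1V1 = C2V2 → 193 µg/mL × 471 mL ÷ 100000 µg/mL = 0.91 mL
streptomycin: dilute stock: 183 µg/mL × 471 mL ÷ 100000 µg/mL = 0.86 mL
peptone: 8.81 g/L × 0.471 L = 4.15 g
casein hydrolysate: 19.5 g/L × 0.471 L = 9.18 g
sodium lactate: dilute stock: 0.589% ÷ 8.64% × 471 mL = 32.11 mL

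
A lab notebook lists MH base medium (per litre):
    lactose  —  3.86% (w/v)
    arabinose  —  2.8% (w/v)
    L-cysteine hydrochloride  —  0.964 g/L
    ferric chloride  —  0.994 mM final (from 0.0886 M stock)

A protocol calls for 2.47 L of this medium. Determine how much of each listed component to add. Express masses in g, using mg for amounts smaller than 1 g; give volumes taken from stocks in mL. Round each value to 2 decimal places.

lactose 95.34 g; arabinose 69.16 g; L-cysteine hydrochloride 2.38 g; ferric chloride 27.71 mL

Working volume: 2.47 L.
lactose: 3.86 g per 100 mL × 2470 mL ÷ 100 = 95.34 g
arabinose: 2.8 g per 100 mL × 2470 mL ÷ 100 = 69.16 g
L-cysteine hydrochloride: 0.964 g/L × 2.47 L = 2.38 g
ferric chloride: C1V1 = C2V2 → 0.994 mM × 2470 mL ÷ 88.6 mM = 27.71 mL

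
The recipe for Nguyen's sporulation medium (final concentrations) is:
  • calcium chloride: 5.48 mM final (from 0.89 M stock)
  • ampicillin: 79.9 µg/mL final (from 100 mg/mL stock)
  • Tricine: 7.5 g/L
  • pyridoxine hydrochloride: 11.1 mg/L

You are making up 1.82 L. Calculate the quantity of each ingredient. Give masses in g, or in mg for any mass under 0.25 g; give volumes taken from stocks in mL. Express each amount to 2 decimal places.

calcium chloride 11.21 mL; ampicillin 1.45 mL; Tricine 13.65 g; pyridoxine hydrochloride 20.20 mg

Scale factor relative to 1 L: 1.82.
calcium chloride: C1V1 = C2V2 → 5.48 mM × 1820 mL ÷ 890 mM = 11.21 mL
ampicillin: dilute stock: 79.9 µg/mL × 1820 mL ÷ 100000 µg/mL = 1.45 mL
Tricine: 7.5 g/L × 1.82 L = 13.65 g
pyridoxine hydrochloride: 11.1 mg/L × 1.82 L = 20.20 mg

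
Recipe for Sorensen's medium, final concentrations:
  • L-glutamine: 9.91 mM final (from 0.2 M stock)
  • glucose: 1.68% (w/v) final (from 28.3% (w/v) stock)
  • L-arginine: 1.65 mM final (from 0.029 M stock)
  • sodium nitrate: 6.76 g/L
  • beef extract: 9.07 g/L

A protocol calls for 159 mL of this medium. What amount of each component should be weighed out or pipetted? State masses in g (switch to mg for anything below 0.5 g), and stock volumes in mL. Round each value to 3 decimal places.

L-glutamine 7.878 mL; glucose 9.439 mL; L-arginine 9.047 mL; sodium nitrate 1.075 g; beef extract 1.442 g

Working volume: 159 mL = 0.159 L.
L-glutamine: dilute stock: 9.91 mM × 159 mL ÷ 200 mM = 7.878 mL
glucose: dilute stock: 1.68% ÷ 28.3% × 159 mL = 9.439 mL
L-arginine: dilute stock: 1.65 mM × 159 mL ÷ 29 mM = 9.047 mL
sodium nitrate: 6.76 g/L × 0.159 L = 1.075 g
beef extract: 9.07 g/L × 0.159 L = 1.442 g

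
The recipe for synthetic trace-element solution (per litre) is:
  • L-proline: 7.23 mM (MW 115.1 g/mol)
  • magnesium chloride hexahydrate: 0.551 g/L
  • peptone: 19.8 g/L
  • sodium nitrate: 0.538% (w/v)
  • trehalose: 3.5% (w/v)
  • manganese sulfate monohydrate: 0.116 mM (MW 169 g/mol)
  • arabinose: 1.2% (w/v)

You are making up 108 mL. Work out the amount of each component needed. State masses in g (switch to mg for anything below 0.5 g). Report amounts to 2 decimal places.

L-proline 89.87 mg; magnesium chloride hexahydrate 59.51 mg; peptone 2.14 g; sodium nitrate 0.58 g; trehalose 3.78 g; manganese sulfate monohydrate 2.12 mg; arabinose 1.30 g

Scale factor relative to 1 L: 0.108.
L-proline: 7.23 mmol/L × 115.1 mg/mmol × 0.108 L = 89.87 mg
magnesium chloride hexahydrate: 0.551 g/L × 0.108 L = 0.059508 g = 59.51 mg
peptone: 19.8 g/L × 0.108 L = 2.14 g
sodium nitrate: 0.538 g per 100 mL × 108 mL ÷ 100 = 0.58 g
trehalose: 3.5 g per 100 mL × 108 mL ÷ 100 = 3.78 g
manganese sulfate monohydrate: 0.116 mmol/L × 169 mg/mmol × 0.108 L = 2.12 mg
arabinose: 1.2 g per 100 mL × 108 mL ÷ 100 = 1.30 g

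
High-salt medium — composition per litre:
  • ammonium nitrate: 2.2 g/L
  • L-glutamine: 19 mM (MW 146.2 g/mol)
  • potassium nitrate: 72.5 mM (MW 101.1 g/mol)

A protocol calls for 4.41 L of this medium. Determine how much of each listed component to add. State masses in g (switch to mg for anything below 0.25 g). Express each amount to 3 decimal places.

ammonium nitrate 9.702 g; L-glutamine 12.250 g; potassium nitrate 32.324 g

Scale factor relative to 1 L: 4.41.
ammonium nitrate: 2.2 g/L × 4.41 L = 9.702 g
L-glutamine: 19 mmol/L × 146.2 g/mol × 4.41 L ÷ 1000 = 12.250 g
potassium nitrate: 72.5 mmol/L × 101.1 g/mol × 4.41 L ÷ 1000 = 32.324 g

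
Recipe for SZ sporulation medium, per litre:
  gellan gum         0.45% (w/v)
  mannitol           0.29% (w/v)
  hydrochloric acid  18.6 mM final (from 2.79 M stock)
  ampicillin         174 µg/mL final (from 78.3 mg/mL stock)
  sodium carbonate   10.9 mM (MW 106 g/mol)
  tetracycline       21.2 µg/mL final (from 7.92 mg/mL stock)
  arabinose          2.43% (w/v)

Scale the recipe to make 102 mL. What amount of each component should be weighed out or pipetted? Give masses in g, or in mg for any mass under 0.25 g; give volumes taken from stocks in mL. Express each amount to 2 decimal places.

Scale factor relative to 1 L: 0.102.
gellan gum: 0.45% w/v = 4.5 g/L → 4.5 × 0.102 L = 0.46 g
mannitol: 0.29 g per 100 mL × 102 mL ÷ 100 = 0.30 g
hydrochloric acid: V = C2·V2/C1 = 18.6 mM × 102 mL ÷ 2790 mM = 0.68 mL
ampicillin: dilute stock: 174 µg/mL × 102 mL ÷ 78300 µg/mL = 0.23 mL
sodium carbonate: 10.9 mmol/L × 106 mg/mmol × 0.102 L = 117.85 mg
tetracycline: dilute stock: 21.2 µg/mL × 102 mL ÷ 7920 µg/mL = 0.27 mL
arabinose: 2.43 g per 100 mL × 102 mL ÷ 100 = 2.48 g

gellan gum 0.46 g; mannitol 0.30 g; hydrochloric acid 0.68 mL; ampicillin 0.23 mL; sodium carbonate 117.85 mg; tetracycline 0.27 mL; arabinose 2.48 g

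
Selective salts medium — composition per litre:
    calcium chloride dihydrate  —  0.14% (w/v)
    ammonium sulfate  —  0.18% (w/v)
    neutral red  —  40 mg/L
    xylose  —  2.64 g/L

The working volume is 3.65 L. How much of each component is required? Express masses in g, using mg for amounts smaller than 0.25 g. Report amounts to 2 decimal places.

calcium chloride dihydrate 5.11 g; ammonium sulfate 6.57 g; neutral red 146.00 mg; xylose 9.64 g

Working volume: 3.65 L.
calcium chloride dihydrate: 0.14% w/v = 1.4 g/L → 1.4 × 3.65 L = 5.11 g
ammonium sulfate: 0.18 g per 100 mL × 3650 mL ÷ 100 = 6.57 g
neutral red: 40 mg/L × 3.65 L = 146.00 mg
xylose: 2.64 g/L × 3.65 L = 9.64 g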